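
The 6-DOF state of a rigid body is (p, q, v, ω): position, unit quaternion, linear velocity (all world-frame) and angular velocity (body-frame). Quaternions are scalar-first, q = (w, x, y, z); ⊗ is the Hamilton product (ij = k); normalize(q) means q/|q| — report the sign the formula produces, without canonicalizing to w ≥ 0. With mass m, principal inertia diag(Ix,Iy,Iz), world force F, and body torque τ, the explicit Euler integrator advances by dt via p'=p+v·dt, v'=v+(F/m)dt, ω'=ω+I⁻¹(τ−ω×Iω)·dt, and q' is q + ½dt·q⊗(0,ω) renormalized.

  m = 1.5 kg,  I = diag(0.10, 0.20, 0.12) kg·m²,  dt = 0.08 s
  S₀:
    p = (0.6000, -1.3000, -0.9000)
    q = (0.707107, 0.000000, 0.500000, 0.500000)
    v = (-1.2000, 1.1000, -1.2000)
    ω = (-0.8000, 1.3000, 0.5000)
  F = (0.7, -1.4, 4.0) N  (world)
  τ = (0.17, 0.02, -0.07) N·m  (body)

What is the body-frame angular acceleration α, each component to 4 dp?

gyro term ω×Iω = (-0.0520, 0.0080, -0.1040)
(τ − ω×Iω)/I = (2.2200, 0.0600, 0.2833)

α = (2.2200, 0.0600, 0.2833)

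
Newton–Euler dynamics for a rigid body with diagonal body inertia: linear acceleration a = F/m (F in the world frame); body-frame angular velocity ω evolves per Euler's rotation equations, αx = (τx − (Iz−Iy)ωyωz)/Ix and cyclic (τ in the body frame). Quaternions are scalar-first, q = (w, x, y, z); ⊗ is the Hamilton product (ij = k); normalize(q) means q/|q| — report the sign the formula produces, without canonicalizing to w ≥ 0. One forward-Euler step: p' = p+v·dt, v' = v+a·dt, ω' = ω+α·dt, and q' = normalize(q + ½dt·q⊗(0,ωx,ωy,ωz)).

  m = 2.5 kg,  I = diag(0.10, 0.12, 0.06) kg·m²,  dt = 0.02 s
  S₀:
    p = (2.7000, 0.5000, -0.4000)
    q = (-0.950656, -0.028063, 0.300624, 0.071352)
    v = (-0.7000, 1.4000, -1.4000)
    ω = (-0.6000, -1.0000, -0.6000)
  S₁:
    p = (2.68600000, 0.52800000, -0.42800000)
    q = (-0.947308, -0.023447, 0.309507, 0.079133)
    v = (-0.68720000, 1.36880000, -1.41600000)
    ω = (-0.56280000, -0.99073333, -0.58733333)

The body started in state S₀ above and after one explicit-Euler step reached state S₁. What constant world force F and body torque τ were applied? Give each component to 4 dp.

F = (1.6000, -3.9000, -2.0000)
τ = (0.1500, 0.0700, 0.0500)

ω₁ − ω₀ = (0.03720000, 0.00926667, 0.01266667)
I·α + gyro = (0.1500, 0.0700, 0.0500)
velocity change Δv = (0.01280000, -0.03120000, -0.01600000)
applied force F = (1.6000, -3.9000, -2.0000)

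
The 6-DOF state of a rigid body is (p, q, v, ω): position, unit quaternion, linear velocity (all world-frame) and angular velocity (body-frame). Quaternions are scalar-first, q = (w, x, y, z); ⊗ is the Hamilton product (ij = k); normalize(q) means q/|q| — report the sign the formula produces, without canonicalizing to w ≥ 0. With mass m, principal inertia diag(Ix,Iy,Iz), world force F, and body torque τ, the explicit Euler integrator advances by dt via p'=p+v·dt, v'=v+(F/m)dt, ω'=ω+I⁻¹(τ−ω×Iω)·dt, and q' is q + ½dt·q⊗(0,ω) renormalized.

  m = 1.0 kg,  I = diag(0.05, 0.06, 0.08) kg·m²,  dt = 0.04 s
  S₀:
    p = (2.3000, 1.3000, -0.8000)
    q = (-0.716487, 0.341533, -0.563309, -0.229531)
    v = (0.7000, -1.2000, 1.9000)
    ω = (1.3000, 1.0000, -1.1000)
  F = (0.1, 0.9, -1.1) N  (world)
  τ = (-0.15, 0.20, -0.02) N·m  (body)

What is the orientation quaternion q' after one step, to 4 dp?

q' = (-0.7186, 0.3396, -0.5756, -0.1921)

Hamilton product q⊗(0,ω) = (-0.1331680, -0.0822622, -0.6391910, 1.8619704)
q + ½dt·q⊗(0,ω), renormalized = (-0.7186, 0.3396, -0.5756, -0.1921)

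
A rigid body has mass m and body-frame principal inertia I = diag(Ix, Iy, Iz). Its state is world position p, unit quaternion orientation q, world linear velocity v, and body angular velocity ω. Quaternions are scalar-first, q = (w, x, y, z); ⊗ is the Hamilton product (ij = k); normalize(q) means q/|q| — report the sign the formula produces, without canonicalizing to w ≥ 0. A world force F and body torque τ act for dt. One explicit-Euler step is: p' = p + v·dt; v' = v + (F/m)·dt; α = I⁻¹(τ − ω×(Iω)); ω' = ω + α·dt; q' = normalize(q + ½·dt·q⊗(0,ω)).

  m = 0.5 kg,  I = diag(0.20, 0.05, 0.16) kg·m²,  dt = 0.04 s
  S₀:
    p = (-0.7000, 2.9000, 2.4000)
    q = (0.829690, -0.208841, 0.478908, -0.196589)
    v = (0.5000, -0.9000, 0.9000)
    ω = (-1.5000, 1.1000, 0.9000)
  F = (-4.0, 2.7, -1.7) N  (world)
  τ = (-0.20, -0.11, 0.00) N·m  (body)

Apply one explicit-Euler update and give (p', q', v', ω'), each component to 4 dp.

α = I⁻¹(τ − ω×Iω) = (-1.5445, -1.1200, -1.5469)
ω' = ω + α·dt = (-1.5618, 1.0552, 0.8381)
q⊗(0,ω) = (-0.6631302, -0.5972699, 1.3954994, 1.2353579)
updated quaternion q' = (0.8157, -0.2206, 0.5064, -0.1717)
a = F/m = (-8.0000, 5.4000, -3.4000)
p + v·dt = (-0.6800, 2.8640, 2.4360)
v' = v + a·dt = (0.1800, -0.6840, 0.7640)

p' = (-0.6800, 2.8640, 2.4360)
q' = (0.8157, -0.2206, 0.5064, -0.1717)
v' = (0.1800, -0.6840, 0.7640)
ω' = (-1.5618, 1.0552, 0.8381)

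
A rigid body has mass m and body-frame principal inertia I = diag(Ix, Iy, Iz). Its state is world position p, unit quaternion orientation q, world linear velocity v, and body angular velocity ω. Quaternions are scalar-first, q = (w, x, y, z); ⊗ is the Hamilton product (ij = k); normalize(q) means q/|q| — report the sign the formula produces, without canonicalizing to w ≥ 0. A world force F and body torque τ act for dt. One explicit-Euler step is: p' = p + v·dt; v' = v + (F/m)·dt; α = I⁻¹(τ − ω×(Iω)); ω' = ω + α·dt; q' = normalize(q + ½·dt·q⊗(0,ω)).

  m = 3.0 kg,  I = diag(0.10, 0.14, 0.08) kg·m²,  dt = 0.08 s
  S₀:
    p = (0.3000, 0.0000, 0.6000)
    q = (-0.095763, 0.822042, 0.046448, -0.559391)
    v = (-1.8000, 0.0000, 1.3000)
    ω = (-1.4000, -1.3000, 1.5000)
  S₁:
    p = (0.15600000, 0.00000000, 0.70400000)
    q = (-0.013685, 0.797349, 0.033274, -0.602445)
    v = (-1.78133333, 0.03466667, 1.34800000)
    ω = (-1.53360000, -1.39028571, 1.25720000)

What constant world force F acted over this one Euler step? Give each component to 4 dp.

F = (0.7000, 1.3000, 1.8000)

Δv = v₁−v₀ = (0.01866667, 0.03466667, 0.04800000)
F = m·Δv/dt = (0.7000, 1.3000, 1.8000)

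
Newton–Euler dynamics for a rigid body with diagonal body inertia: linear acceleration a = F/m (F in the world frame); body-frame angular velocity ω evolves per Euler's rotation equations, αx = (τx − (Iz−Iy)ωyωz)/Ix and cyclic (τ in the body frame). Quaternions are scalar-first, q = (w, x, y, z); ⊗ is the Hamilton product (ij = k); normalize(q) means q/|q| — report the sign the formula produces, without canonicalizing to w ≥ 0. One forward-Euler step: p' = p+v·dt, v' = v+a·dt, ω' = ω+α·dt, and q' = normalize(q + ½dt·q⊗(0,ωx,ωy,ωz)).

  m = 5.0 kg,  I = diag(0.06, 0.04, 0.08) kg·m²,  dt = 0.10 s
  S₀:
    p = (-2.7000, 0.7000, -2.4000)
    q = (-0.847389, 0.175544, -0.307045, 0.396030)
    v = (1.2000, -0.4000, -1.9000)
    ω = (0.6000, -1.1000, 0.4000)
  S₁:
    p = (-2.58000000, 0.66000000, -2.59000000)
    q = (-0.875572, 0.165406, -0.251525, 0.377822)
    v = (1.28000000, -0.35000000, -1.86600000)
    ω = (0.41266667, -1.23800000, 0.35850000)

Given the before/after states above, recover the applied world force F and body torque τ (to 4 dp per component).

Δω = ω₁−ω₀ = (-0.18733333, -0.13800000, -0.04150000)
τ = I·(Δω/dt) + ω₀×(Iω₀) = (-0.1300, -0.0600, -0.0200)
Δv = v₁−v₀ = (0.08000000, 0.05000000, 0.03400000)
F = m·Δv/dt = (4.0000, 2.5000, 1.7000)

F = (4.0000, 2.5000, 1.7000)
τ = (-0.1300, -0.0600, -0.0200)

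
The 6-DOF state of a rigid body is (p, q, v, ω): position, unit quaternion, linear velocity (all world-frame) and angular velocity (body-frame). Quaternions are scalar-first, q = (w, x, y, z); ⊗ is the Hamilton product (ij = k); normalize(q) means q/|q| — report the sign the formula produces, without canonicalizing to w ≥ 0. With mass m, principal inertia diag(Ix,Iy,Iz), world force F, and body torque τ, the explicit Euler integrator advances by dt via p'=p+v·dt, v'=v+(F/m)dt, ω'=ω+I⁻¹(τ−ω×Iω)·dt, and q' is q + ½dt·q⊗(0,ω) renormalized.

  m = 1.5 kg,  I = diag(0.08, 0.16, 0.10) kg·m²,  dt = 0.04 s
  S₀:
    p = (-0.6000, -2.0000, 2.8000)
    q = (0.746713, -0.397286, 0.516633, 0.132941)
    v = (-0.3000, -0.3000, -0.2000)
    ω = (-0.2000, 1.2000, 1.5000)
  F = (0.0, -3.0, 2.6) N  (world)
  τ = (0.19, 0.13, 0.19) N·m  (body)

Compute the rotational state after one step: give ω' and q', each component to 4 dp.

ω' = (-0.0510, 1.2310, 1.5837)
q' = (0.7282, -0.3877, 0.5455, 0.1478)

(τ − ω×Iω)/I = (3.7250, 0.7750, 2.0920)
ω' = ω + α·dt = (-0.0510, 1.2310, 1.5837)
Hamilton product q⊗(0,ω) = (-0.8988283, 0.4660777, 1.4653964, 0.7466529)
q' = normalize(q + ½dt·q⊗(0,ω)) = (0.7282, -0.3877, 0.5455, 0.1478)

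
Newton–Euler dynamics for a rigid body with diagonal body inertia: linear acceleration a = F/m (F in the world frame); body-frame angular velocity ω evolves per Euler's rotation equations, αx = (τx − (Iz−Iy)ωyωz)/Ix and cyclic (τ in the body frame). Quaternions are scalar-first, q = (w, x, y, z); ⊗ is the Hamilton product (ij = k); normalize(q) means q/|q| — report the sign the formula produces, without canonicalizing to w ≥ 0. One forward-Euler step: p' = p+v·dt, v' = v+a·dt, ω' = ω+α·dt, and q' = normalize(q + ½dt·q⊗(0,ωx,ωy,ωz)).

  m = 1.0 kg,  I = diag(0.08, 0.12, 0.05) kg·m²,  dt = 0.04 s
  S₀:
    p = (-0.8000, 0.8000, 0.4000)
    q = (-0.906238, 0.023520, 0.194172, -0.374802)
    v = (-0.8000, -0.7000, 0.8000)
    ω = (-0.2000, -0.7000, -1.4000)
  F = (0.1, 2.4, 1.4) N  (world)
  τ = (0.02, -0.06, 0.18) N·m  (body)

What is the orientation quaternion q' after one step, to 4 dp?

q' = (-0.9135, 0.0165, 0.2089, -0.3488)

q⊗(0,ω) = (-0.3840984, -0.3529546, 0.7422550, 1.2911036)
updated quaternion q' = (-0.9135, 0.0165, 0.2089, -0.3488)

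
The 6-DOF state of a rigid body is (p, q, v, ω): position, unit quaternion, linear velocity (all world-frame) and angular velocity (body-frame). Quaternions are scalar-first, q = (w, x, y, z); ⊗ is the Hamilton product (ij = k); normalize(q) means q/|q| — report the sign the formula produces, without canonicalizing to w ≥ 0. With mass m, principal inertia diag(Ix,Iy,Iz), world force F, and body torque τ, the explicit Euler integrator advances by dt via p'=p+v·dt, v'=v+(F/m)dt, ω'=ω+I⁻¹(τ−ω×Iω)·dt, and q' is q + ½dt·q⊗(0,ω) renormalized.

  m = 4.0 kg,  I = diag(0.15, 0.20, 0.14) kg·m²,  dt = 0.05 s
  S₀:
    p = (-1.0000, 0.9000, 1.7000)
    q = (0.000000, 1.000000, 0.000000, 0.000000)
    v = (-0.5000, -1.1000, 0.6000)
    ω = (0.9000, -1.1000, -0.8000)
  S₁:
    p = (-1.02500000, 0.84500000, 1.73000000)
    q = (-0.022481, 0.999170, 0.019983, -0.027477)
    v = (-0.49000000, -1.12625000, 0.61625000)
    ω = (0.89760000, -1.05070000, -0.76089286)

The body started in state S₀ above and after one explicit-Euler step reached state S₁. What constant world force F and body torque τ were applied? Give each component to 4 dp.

rate change Δω = (-0.00240000, 0.04930000, 0.03910714)
τ = I·(Δω/dt) + ω₀×(Iω₀) = (-0.0600, 0.1900, 0.0600)
Δv = v₁−v₀ = (0.01000000, -0.02625000, 0.01625000)
F = m·Δv/dt = (0.8000, -2.1000, 1.3000)

F = (0.8000, -2.1000, 1.3000)
τ = (-0.0600, 0.1900, 0.0600)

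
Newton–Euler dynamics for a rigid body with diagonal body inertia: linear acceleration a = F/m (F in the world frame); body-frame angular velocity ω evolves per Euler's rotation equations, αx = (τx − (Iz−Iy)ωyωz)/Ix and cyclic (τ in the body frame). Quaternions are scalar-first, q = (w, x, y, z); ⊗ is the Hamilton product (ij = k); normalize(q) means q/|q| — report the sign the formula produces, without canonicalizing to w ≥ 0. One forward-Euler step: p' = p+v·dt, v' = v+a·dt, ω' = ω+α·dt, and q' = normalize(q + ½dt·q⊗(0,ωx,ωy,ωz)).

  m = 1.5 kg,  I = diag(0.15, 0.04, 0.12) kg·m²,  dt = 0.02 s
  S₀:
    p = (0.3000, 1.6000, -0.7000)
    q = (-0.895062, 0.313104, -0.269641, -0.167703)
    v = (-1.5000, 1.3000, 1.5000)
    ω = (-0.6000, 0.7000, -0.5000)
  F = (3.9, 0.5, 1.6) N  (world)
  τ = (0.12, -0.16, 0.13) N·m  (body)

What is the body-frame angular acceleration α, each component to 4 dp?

α = (0.9867, -4.2250, 0.6983)

precession coupling ω×(Iω) = (-0.0280, 0.0090, 0.0462)
α = I⁻¹(τ − ω×Iω) = (0.9867, -4.2250, 0.6983)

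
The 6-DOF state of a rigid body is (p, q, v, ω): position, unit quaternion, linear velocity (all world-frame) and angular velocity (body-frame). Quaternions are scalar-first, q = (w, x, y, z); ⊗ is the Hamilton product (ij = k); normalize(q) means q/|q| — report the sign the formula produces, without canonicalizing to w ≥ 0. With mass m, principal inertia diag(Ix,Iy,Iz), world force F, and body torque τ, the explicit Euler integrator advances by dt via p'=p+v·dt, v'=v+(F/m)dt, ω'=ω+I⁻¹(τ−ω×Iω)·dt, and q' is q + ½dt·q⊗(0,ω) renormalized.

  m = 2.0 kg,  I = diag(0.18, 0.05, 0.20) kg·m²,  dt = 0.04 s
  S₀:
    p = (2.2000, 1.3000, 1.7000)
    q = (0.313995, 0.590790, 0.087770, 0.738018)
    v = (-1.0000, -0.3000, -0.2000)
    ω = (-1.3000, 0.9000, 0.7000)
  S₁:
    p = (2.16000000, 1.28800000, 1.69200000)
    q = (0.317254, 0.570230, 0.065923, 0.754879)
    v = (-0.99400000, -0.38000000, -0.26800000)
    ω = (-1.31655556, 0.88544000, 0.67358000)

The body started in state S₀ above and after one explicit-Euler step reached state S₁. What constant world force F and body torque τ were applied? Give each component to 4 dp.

v₁ − v₀ = (0.00600000, -0.08000000, -0.06800000)
F = m·Δv/dt = (0.3000, -4.0000, -3.4000)
rate change Δω = (-0.01655556, -0.01456000, -0.02642000)
precession coupling = (0.0945, 0.0182, 0.1521)
τ = I·(Δω/dt) + ω₀×(Iω₀) = (0.0200, 0.0000, 0.0200)

F = (0.3000, -4.0000, -3.4000)
τ = (0.0200, 0.0000, 0.0200)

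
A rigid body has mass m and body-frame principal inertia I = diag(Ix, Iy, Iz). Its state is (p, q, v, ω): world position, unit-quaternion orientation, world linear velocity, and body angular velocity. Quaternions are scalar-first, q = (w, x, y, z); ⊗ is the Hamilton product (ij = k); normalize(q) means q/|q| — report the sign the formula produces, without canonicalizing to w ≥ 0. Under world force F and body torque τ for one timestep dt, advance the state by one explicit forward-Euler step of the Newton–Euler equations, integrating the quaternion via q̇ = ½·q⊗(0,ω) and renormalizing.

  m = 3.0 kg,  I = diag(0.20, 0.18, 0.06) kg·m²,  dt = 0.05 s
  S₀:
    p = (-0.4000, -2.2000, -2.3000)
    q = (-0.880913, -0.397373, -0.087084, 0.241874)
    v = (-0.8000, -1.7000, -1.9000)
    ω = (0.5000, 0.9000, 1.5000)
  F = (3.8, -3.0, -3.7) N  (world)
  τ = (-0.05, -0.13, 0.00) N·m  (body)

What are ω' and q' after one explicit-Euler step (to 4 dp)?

ω×(Iω) gyroscopic = (-0.1620, 0.1050, -0.0090)
angular accel α = (0.5600, -1.3056, 0.1500)
ω + α·dt = (0.5280, 0.8347, 1.5075)
Hamilton product q⊗(0,ω) = (-0.0857489, -0.7887691, -0.0758252, -1.6354632)
q' = normalize(q + ½dt·q⊗(0,ω)) = (-0.8821, -0.4167, -0.0889, 0.2008)

ω' = (0.5280, 0.8347, 1.5075)
q' = (-0.8821, -0.4167, -0.0889, 0.2008)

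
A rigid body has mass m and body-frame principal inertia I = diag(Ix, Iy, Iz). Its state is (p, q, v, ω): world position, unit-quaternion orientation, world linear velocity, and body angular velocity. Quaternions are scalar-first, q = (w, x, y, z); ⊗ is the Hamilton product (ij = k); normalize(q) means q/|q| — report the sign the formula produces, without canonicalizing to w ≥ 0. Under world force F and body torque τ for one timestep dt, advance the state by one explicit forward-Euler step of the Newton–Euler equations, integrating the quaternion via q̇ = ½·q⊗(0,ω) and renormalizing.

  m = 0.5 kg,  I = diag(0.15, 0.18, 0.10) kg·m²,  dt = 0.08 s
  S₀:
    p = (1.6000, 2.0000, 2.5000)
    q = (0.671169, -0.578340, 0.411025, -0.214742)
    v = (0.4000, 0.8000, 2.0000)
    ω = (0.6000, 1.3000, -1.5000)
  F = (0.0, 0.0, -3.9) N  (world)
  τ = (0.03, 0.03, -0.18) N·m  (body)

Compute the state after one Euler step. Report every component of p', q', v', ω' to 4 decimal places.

p' = (1.6320, 2.0640, 2.6600)
q' = (0.6486, -0.5738, 0.4047, -0.2939)
v' = (0.4000, 0.8000, 1.3760)
ω' = (0.5328, 1.3333, -1.6627)

a = (0.0000, 0.0000, -7.8000)
new position p' = (1.6320, 2.0640, 2.6600)
v + (F/m)dt = (0.4000, 0.8000, 1.3760)
angular accel α = (-0.8400, 0.4167, -2.0340)
ω' = ω + α·dt = (0.5328, 1.3333, -1.6627)
Hamilton product q⊗(0,ω) = (-0.5094415, 0.0653285, -0.1238355, -2.0052105)
q + ½dt·q⊗(0,ω), renormalized = (0.6486, -0.5738, 0.4047, -0.2939)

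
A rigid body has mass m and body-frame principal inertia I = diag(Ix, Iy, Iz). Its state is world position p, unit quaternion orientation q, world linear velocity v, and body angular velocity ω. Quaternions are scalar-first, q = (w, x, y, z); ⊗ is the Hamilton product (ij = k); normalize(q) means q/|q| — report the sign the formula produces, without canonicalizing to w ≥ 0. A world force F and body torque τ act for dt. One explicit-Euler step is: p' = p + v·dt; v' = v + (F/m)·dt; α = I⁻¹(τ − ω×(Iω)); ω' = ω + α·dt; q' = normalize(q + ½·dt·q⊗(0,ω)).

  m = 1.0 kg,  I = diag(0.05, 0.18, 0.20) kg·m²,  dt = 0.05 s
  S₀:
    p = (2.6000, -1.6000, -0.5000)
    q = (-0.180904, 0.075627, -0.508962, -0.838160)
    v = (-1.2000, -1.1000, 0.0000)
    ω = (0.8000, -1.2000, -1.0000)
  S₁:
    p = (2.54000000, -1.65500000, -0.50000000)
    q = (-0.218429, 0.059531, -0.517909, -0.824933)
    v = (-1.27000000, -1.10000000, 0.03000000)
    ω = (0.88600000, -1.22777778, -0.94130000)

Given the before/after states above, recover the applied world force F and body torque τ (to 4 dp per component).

rate change Δω = (0.08600000, -0.02777778, 0.05870000)
I·α + gyro = (0.1100, 0.0200, 0.1100)
v₁ − v₀ = (-0.07000000, 0.00000000, 0.03000000)
m·(v₁−v₀)/dt = (-1.4000, 0.0000, 0.6000)

F = (-1.4000, 0.0000, 0.6000)
τ = (0.1100, 0.0200, 0.1100)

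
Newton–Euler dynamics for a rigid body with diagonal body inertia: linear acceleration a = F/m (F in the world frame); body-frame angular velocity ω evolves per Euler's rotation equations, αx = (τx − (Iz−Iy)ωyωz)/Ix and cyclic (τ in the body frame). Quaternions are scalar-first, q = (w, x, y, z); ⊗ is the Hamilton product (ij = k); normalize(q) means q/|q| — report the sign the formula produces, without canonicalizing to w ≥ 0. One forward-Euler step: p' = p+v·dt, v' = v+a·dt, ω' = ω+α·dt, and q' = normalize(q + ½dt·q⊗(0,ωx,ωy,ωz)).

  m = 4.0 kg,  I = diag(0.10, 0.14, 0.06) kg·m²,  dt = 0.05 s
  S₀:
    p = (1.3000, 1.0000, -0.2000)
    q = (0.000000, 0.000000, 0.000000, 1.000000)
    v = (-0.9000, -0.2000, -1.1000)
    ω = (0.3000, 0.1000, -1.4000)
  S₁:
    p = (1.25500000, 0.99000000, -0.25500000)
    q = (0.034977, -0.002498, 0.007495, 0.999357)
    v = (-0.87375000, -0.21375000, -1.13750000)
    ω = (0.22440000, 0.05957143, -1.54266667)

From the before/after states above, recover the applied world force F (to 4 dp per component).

velocity change Δv = (0.02625000, -0.01375000, -0.03750000)
F = m·Δv/dt = (2.1000, -1.1000, -3.0000)

F = (2.1000, -1.1000, -3.0000)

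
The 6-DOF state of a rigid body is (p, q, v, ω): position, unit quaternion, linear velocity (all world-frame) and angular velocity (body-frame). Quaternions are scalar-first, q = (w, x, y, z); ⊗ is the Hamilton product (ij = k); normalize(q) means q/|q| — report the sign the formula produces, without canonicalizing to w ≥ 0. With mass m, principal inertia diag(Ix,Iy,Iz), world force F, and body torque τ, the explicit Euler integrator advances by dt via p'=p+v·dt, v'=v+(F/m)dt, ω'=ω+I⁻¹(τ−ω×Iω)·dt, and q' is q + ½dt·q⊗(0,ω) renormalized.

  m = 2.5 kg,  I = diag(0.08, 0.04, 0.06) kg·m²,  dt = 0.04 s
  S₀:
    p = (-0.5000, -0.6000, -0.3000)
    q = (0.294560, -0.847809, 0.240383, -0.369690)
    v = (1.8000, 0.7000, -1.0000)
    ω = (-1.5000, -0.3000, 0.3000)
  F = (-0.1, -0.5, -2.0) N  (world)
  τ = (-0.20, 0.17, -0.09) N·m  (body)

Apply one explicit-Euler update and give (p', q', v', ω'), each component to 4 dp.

α = I⁻¹(τ − ω×Iω) = (-2.4775, 4.4750, -1.2000)
ω' = ω + α·dt = (-1.5991, -0.1210, 0.2520)
2q̇ = q⊗(0,ω) = (-1.0886916, -0.4806321, 0.7205097, 0.7032852)
updated quaternion q' = (0.2727, -0.8570, 0.2547, -0.3555)
new position p' = (-0.4280, -0.5720, -0.3400)
v + (F/m)dt = (1.7984, 0.6920, -1.0320)

p' = (-0.4280, -0.5720, -0.3400)
q' = (0.2727, -0.8570, 0.2547, -0.3555)
v' = (1.7984, 0.6920, -1.0320)
ω' = (-1.5991, -0.1210, 0.2520)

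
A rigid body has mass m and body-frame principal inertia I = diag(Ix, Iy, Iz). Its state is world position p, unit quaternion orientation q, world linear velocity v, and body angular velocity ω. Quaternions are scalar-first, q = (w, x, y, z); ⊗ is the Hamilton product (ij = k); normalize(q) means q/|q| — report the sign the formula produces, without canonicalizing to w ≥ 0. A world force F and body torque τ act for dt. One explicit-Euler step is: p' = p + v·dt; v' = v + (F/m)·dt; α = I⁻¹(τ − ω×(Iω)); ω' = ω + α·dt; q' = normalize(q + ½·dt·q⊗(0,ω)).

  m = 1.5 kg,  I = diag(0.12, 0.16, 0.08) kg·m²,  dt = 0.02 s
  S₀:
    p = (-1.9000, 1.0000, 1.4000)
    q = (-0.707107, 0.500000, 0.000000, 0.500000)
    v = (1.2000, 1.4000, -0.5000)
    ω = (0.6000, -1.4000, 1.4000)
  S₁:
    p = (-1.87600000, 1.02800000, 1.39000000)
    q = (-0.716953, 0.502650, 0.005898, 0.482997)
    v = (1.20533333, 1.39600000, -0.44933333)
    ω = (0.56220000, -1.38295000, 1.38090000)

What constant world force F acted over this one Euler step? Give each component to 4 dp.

velocity change Δv = (0.00533333, -0.00400000, 0.05066667)
m·(v₁−v₀)/dt = (0.4000, -0.3000, 3.8000)

F = (0.4000, -0.3000, 3.8000)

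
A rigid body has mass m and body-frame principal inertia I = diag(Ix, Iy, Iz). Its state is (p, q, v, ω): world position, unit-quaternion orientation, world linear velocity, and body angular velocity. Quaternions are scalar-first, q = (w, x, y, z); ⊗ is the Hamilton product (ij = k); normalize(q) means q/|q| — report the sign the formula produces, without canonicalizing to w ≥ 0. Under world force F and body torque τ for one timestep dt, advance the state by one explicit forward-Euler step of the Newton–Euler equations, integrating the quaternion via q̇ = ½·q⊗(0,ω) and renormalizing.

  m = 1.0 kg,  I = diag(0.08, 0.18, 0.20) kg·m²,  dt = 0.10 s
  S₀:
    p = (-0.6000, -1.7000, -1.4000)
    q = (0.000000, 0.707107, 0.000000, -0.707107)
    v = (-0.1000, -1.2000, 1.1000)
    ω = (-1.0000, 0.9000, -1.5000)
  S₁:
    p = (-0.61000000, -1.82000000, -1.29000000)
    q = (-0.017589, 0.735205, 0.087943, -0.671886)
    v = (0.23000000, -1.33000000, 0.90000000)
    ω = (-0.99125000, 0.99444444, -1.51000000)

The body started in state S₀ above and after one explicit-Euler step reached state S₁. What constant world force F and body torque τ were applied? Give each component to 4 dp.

velocity change Δv = (0.33000000, -0.13000000, -0.20000000)
applied force F = (3.3000, -1.3000, -2.0000)
Δω = ω₁−ω₀ = (0.00875000, 0.09444444, -0.01000000)
applied torque τ = (-0.0200, -0.0100, -0.1100)

F = (3.3000, -1.3000, -2.0000)
τ = (-0.0200, -0.0100, -0.1100)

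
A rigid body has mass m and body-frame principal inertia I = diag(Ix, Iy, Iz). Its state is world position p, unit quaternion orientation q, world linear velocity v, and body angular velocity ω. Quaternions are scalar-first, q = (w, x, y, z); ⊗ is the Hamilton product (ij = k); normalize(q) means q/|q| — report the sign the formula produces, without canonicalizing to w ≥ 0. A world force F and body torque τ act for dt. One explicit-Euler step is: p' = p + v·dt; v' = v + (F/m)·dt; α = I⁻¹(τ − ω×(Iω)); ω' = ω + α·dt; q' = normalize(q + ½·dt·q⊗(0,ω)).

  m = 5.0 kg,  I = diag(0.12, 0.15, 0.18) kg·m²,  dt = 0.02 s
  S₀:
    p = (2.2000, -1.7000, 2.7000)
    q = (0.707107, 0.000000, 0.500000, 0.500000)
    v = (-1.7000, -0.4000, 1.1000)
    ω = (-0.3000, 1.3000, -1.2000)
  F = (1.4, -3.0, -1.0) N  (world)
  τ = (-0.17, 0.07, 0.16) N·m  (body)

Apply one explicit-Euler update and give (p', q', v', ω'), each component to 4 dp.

gyro term ω×Iω = (-0.0468, -0.0216, -0.0117)
α = I⁻¹(τ − ω×Iω) = (-1.0267, 0.6107, 0.9539)
ω' = ω + α·dt = (-0.3205, 1.3122, -1.1809)
Hamilton product q⊗(0,ω) = (-0.0500000, -1.4621321, 0.7692391, -0.6985284)
q + ½dt·q⊗(0,ω), renormalized = (0.7065, -0.0146, 0.5076, 0.4929)
a = (0.2800, -0.6000, -0.2000)
p' = p + v·dt = (2.1660, -1.7080, 2.7220)
new velocity v' = (-1.6944, -0.4120, 1.0960)

p' = (2.1660, -1.7080, 2.7220)
q' = (0.7065, -0.0146, 0.5076, 0.4929)
v' = (-1.6944, -0.4120, 1.0960)
ω' = (-0.3205, 1.3122, -1.1809)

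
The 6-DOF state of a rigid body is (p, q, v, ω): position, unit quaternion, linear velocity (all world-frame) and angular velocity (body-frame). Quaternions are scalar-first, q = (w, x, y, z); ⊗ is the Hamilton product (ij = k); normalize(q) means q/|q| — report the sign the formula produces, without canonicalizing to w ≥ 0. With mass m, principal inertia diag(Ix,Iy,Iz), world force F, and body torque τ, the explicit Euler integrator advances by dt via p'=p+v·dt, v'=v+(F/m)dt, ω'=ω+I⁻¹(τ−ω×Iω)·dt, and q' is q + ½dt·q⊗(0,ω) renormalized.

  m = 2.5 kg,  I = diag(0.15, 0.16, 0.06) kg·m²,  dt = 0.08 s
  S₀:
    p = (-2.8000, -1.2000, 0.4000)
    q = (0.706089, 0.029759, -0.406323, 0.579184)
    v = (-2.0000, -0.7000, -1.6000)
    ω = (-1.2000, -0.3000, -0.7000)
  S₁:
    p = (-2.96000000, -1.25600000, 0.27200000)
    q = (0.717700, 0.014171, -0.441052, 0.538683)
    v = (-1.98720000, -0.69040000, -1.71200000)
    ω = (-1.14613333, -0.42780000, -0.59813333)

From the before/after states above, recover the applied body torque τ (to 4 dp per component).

τ = (0.0800, -0.1800, 0.0800)

Δω = ω₁−ω₀ = (0.05386667, -0.12780000, 0.10186667)
precession coupling = (-0.0210, 0.0756, 0.0036)
applied torque τ = (0.0800, -0.1800, 0.0800)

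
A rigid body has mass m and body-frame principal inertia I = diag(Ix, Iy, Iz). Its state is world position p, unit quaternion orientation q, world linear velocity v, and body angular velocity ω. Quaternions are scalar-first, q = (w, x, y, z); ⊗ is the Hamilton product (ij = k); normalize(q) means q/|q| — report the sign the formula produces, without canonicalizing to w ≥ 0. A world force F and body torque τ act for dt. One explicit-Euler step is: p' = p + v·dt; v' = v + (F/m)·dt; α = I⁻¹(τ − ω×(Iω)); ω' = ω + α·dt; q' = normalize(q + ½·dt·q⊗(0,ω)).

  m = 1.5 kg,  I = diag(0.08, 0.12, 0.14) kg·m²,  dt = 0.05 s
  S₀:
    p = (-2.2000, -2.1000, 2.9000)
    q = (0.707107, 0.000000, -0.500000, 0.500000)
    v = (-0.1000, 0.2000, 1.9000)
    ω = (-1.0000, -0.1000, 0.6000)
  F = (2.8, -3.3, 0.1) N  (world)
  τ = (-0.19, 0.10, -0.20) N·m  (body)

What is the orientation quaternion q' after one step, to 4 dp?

2q̇ = q⊗(0,ω) = (-0.3500000, -0.9571070, -0.5707107, -0.0757358)
q + ½dt·q⊗(0,ω), renormalized = (0.6981, -0.0239, -0.5140, 0.4979)

q' = (0.6981, -0.0239, -0.5140, 0.4979)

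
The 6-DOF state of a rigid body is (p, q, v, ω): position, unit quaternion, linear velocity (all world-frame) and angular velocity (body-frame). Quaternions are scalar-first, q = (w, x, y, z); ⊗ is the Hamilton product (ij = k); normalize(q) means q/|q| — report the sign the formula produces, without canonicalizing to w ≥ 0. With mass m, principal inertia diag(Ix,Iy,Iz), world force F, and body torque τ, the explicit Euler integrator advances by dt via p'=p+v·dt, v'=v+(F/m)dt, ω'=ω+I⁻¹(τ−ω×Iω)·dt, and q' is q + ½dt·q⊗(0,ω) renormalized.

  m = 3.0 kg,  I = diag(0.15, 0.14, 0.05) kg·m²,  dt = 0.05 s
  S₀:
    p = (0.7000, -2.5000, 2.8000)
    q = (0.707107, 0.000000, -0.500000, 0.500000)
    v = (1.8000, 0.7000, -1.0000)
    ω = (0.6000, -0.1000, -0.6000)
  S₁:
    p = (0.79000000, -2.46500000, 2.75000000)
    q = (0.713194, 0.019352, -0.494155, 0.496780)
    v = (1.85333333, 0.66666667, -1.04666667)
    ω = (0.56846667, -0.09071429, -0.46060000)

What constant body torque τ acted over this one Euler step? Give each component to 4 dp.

τ = (-0.1000, -0.0100, 0.1400)

ω₁ − ω₀ = (-0.03153333, 0.00928571, 0.13940000)
precession coupling = (-0.0054, -0.0360, 0.0006)
τ = I·(Δω/dt) + ω₀×(Iω₀) = (-0.1000, -0.0100, 0.1400)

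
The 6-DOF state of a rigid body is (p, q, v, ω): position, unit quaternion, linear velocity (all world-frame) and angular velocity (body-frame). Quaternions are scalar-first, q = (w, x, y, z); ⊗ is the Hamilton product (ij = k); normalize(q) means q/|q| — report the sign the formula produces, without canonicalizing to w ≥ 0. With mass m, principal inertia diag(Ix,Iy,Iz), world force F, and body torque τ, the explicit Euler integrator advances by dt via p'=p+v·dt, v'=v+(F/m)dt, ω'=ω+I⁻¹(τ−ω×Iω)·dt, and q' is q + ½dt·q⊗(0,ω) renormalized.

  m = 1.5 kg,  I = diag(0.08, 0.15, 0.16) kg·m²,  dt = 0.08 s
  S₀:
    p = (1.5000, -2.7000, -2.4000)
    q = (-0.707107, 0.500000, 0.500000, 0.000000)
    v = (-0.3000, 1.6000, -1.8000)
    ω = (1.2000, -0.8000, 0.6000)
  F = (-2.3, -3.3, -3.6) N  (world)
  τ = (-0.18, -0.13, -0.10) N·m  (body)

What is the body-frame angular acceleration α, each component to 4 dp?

α = (-2.1900, -0.4827, -0.2050)

precession coupling ω×(Iω) = (-0.0048, -0.0576, -0.0672)
α = I⁻¹(τ − ω×Iω) = (-2.1900, -0.4827, -0.2050)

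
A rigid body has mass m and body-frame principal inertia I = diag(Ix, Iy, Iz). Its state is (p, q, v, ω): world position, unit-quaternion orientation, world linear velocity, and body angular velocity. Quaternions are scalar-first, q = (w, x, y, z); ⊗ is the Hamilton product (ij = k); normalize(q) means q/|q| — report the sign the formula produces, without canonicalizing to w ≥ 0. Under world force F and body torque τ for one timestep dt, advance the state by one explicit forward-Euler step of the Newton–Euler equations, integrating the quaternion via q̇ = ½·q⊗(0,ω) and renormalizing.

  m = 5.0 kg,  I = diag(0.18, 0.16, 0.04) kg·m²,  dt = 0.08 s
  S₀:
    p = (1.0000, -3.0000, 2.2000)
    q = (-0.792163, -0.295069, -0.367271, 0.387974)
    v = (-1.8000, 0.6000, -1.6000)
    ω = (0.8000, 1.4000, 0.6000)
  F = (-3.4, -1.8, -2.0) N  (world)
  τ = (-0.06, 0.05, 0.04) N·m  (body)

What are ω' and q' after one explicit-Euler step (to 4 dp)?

gyro term ω×Iω = (-0.1008, 0.0672, -0.0224)
angular accel α = (0.2267, -0.1075, 1.5600)
new body rate ω' = (0.8181, 1.3914, 0.7248)
2q̇ = q⊗(0,ω) = (0.5174502, -1.3972566, -0.6216076, -0.5945776)
q' = normalize(q + ½dt·q⊗(0,ω)) = (-0.7696, -0.3501, -0.3912, 0.3633)

ω' = (0.8181, 1.3914, 0.7248)
q' = (-0.7696, -0.3501, -0.3912, 0.3633)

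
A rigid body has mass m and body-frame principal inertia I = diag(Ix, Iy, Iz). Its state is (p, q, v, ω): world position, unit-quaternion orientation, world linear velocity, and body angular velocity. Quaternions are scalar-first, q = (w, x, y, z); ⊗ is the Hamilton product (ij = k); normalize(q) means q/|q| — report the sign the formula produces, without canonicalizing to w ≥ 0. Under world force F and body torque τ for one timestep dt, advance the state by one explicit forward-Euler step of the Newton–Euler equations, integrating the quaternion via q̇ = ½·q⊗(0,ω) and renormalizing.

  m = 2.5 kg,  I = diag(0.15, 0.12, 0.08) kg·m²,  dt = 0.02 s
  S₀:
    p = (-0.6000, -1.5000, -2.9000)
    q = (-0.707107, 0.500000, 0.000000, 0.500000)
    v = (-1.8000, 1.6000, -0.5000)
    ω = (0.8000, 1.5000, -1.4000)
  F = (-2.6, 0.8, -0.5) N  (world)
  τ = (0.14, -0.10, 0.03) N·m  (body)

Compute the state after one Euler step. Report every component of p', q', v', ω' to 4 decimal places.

new position p' = (-0.6360, -1.4680, -2.9100)
v + (F/m)dt = (-1.8208, 1.6064, -0.5040)
precession coupling ω×(Iω) = (0.0840, -0.0784, -0.0360)
α = I⁻¹(τ − ω×Iω) = (0.3733, -0.1800, 0.8250)
new body rate ω' = (0.8075, 1.4964, -1.3835)
q⊗(0,ω) = (0.3000000, -1.3156856, 0.0393395, 1.7399498)
updated quaternion q' = (-0.7039, 0.4867, 0.0004, 0.5173)

p' = (-0.6360, -1.4680, -2.9100)
q' = (-0.7039, 0.4867, 0.0004, 0.5173)
v' = (-1.8208, 1.6064, -0.5040)
ω' = (0.8075, 1.4964, -1.3835)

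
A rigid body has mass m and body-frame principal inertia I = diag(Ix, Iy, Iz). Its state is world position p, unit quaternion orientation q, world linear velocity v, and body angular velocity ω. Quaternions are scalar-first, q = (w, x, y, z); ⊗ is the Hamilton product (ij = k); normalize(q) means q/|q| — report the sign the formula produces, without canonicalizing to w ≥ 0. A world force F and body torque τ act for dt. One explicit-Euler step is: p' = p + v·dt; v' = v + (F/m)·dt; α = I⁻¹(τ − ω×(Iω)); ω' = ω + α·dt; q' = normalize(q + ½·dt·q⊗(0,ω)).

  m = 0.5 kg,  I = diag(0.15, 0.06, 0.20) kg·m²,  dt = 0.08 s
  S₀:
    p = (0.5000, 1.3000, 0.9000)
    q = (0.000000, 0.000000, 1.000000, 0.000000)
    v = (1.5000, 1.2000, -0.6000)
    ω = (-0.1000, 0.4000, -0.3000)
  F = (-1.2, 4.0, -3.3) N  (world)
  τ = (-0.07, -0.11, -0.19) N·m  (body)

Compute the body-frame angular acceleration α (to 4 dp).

ω×(Iω) gyroscopic = (-0.0168, -0.0015, 0.0036)
α = I⁻¹(τ − ω×Iω) = (-0.3547, -1.8083, -0.9680)

α = (-0.3547, -1.8083, -0.9680)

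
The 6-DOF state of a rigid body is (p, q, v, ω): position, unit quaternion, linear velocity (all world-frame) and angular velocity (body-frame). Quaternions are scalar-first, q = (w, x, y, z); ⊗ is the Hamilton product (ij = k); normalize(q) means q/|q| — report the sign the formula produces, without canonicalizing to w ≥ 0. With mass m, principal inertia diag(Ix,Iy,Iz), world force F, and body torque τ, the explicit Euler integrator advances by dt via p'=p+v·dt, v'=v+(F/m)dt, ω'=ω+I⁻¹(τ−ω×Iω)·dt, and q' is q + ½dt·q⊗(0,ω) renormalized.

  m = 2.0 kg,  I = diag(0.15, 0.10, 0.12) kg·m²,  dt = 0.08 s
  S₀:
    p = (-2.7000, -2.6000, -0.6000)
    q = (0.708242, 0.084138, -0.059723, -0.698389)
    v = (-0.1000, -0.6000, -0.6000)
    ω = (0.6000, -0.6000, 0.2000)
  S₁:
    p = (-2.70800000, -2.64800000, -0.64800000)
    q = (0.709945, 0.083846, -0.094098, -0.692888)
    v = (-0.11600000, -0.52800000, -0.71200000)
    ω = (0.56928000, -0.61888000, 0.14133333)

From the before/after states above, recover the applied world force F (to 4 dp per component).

F = (-0.4000, 1.8000, -2.8000)

velocity change Δv = (-0.01600000, 0.07200000, -0.11200000)
applied force F = (-0.4000, 1.8000, -2.8000)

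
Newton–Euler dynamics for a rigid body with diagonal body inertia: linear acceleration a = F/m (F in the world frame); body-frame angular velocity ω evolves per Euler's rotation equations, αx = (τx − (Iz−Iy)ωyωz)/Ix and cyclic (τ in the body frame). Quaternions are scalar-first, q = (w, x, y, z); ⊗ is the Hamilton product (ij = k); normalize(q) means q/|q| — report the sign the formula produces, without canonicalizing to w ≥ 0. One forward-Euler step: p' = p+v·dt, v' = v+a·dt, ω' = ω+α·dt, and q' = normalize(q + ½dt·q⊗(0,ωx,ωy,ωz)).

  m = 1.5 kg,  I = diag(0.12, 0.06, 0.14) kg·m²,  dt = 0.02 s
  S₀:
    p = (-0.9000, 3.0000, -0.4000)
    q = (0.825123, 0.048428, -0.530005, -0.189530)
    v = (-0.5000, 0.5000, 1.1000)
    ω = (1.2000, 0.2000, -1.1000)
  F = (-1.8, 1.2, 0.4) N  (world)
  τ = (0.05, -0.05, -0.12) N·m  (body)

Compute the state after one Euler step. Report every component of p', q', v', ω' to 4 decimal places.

precession coupling ω×(Iω) = (-0.0176, 0.0264, -0.0144)
angular accel α = (0.5633, -1.2733, -0.7543)
new body rate ω' = (1.2113, 0.1745, -1.1151)
Hamilton product q⊗(0,ω) = (-0.1605956, 1.6110591, -0.0091406, -0.2619437)
q' = normalize(q + ½dt·q⊗(0,ω)) = (0.8234, 0.0645, -0.5300, -0.1921)
linear accel F/m = (-1.2000, 0.8000, 0.2667)
p' = p + v·dt = (-0.9100, 3.0100, -0.3780)
v' = v + a·dt = (-0.5240, 0.5160, 1.1053)

p' = (-0.9100, 3.0100, -0.3780)
q' = (0.8234, 0.0645, -0.5300, -0.1921)
v' = (-0.5240, 0.5160, 1.1053)
ω' = (1.2113, 0.1745, -1.1151)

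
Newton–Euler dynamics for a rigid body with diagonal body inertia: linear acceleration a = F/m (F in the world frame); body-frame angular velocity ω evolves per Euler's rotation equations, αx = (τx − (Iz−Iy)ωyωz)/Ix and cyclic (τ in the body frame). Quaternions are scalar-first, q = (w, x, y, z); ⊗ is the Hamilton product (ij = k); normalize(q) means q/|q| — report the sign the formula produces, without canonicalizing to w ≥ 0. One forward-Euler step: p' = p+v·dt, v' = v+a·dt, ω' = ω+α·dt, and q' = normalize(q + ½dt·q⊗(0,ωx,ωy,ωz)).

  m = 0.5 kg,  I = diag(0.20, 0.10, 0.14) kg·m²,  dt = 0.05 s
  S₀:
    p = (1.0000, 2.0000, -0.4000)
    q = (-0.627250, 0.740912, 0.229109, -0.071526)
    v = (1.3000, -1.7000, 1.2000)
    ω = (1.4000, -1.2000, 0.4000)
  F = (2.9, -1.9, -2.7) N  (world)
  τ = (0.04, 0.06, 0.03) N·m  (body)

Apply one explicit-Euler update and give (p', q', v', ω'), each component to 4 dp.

angular accel α = (0.2960, 0.2640, -0.9857)
ω' = ω + α·dt = (1.4148, -1.1868, 0.3507)
Hamilton product q⊗(0,ω) = (-0.7337356, -0.8723376, 0.3561988, -1.4607470)
q' = normalize(q + ½dt·q⊗(0,ω)) = (-0.6449, 0.7183, 0.2377, -0.1079)
p + v·dt = (1.0650, 1.9150, -0.3400)
v + (F/m)dt = (1.5900, -1.8900, 0.9300)

p' = (1.0650, 1.9150, -0.3400)
q' = (-0.6449, 0.7183, 0.2377, -0.1079)
v' = (1.5900, -1.8900, 0.9300)
ω' = (1.4148, -1.1868, 0.3507)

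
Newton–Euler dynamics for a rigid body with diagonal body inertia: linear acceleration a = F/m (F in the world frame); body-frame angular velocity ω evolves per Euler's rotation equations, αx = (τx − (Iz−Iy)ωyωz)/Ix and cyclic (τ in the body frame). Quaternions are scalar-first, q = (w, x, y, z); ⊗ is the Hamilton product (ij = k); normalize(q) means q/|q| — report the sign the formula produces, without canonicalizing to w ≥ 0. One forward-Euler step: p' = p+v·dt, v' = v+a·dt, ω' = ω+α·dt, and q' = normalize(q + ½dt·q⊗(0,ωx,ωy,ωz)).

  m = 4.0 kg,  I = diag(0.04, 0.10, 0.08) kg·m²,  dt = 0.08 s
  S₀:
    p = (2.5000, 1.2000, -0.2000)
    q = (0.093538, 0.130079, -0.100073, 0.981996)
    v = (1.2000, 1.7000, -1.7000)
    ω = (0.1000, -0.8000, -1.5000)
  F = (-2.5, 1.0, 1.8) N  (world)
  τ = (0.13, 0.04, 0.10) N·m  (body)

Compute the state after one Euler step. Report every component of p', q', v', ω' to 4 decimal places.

gyro term ω×Iω = (-0.0240, 0.0060, -0.0048)
α = I⁻¹(τ − ω×Iω) = (3.8500, 0.3400, 1.3100)
ω' = ω + α·dt = (0.4080, -0.7728, -1.3952)
2q̇ = q⊗(0,ω) = (1.3799277, 0.9450601, 0.2184877, -0.2343629)
q + ½dt·q⊗(0,ω), renormalized = (0.1484, 0.1675, -0.0911, 0.9704)
p + v·dt = (2.5960, 1.3360, -0.3360)
new velocity v' = (1.1500, 1.7200, -1.6640)

p' = (2.5960, 1.3360, -0.3360)
q' = (0.1484, 0.1675, -0.0911, 0.9704)
v' = (1.1500, 1.7200, -1.6640)
ω' = (0.4080, -0.7728, -1.3952)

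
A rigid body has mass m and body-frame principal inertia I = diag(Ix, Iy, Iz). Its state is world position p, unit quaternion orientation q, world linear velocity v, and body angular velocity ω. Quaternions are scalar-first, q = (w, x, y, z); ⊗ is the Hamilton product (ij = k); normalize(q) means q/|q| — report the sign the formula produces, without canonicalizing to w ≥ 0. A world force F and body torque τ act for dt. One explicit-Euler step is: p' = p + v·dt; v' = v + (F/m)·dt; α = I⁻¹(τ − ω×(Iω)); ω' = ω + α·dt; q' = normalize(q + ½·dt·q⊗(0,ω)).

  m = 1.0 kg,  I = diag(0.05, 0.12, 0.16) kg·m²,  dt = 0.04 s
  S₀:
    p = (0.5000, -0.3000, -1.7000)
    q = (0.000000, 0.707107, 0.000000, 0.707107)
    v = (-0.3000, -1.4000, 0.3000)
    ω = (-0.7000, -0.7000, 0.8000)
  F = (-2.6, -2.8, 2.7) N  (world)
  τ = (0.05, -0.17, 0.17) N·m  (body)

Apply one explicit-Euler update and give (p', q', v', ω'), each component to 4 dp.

p' = (0.4880, -0.3560, -1.6880)
q' = (-0.0014, 0.7168, -0.0212, 0.6970)
v' = (-0.4040, -1.5120, 0.4080)
ω' = (-0.6421, -0.7772, 0.8339)

gyro term ω×Iω = (-0.0224, 0.0616, 0.0343)
(τ − ω×Iω)/I = (1.4480, -1.9300, 0.8481)
ω' = ω + α·dt = (-0.6421, -0.7772, 0.8339)
2q̇ = q⊗(0,ω) = (-0.0707107, 0.4949749, -1.0606605, -0.4949749)
q + ½dt·q⊗(0,ω), renormalized = (-0.0014, 0.7168, -0.0212, 0.6970)
linear accel F/m = (-2.6000, -2.8000, 2.7000)
p + v·dt = (0.4880, -0.3560, -1.6880)
new velocity v' = (-0.4040, -1.5120, 0.4080)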